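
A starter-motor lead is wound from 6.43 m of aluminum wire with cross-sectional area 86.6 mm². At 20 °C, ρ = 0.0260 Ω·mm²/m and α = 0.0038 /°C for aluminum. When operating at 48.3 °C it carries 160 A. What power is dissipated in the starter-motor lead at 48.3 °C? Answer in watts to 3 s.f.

ρ = 0.0260 Ω·mm²/m = 2.60×10^-8 Ω·m
A = 86.6 mm² = 8.660e-05 m²
R₍20₎ = ρL/A = (2.60×10^-8)(6.43)/(8.660e-05) = 0.00193 Ω
R₍48.3₎ = R₍20₎(1 + αΔT) = 0.00193 × (1 + 0.0038×28.3) = 0.002138 Ω
P = I²R = (160)² × 0.002138 = 54.7 W

54.7 W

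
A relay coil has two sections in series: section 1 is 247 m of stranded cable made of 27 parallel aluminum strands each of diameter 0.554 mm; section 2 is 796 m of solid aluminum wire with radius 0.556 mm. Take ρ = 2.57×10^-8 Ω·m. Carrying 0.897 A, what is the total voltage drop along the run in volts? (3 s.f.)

Section 1: A_strand = π(2.7700e-04)² = 2.411e-07 m²; R₁ = ρL/(N·A_s) = (2.57×10^-8)(247)/(27×2.411e-07) = 0.9753 Ω
Section 2: A = πr² = π(5.5600e-04 m)² = 9.712e-07 m²
R₂ = (2.57×10^-8)(796)/(9.712e-07) = 21.06 Ω
R = R₁ + R₂ = 22.04 Ω
V = IR = 0.897 × 22.04 = 19.8 V

19.8 V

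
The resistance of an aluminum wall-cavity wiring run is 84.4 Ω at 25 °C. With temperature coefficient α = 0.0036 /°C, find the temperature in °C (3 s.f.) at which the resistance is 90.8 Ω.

R = R₀(1 + α(T − T₀)) ⇒ T = T₀ + (R/R₀ − 1)/α
T = 25 + (90.8/84.4 − 1)/0.0036 = 25 + (0.07583)/0.0036 = 46.1 °C

46.1 °C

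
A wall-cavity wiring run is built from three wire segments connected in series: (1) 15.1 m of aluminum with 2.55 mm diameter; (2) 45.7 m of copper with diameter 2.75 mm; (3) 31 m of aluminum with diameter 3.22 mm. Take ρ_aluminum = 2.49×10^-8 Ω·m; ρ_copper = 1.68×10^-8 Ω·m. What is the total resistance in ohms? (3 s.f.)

Seg 1: A = π(d/2)² = π(1.2750e-03 m)² = 5.107e-06 m²
R_1 = (2.49×10^-8)(15.1)/(5.107e-06) = 0.07362 Ω
Seg 2: A = π(d/2)² = π(1.3750e-03 m)² = 5.940e-06 m²
R_2 = (1.68×10^-8)(45.7)/(5.940e-06) = 0.1293 Ω
Seg 3: A = π(d/2)² = π(1.6100e-03 m)² = 8.143e-06 m²
R_3 = (2.49×10^-8)(31)/(8.143e-06) = 0.09479 Ω
R_total = R_1 + R_2 + R_3 = 0.298 Ω

0.298 Ω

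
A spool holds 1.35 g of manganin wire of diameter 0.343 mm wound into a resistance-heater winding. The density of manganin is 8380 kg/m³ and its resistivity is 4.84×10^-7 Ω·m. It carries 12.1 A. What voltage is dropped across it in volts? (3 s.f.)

A = π(d/2)² = π(1.7150e-04 m)² = 9.2401e-08 m²
L = m/(density·A) = 0.00135/(8380×9.2401e-08) = 1.743 m
R = ρL/A = (4.84×10^-7)(1.743)/(9.2401e-08) = 9.132 Ω
V = IR = 12.1 × 9.132 = 111 V

111 V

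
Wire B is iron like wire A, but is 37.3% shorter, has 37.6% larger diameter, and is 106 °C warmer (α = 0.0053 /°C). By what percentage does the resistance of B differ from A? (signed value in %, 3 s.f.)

R ∝ ρL/d² with ρ ∝ (1+αΔT), so R_B/R_A = (1 − 37.3/100) × (1 + 37.6/100)⁻² × (1 + 0.0053×106)
= 0.627 × 0.5282 × 1.562 = 0.5172
(R_B − R_A)/R_A = 0.5172 − 1 = -48.3%

-48.3%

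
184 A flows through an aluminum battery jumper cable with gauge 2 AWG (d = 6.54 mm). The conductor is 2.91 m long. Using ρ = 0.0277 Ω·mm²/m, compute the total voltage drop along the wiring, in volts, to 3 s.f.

0.442 V

ρ = 0.0277 Ω·mm²/m = 2.77×10^-8 Ω·m
A = π(6.54/2 mm)² = π(3.2700e-03 m)² = 3.359e-05 m²
R = ρL/A = (2.77×10^-8)(2.91)/(3.359e-05) = 0.0024 Ω
V = IR = 184 × 0.0024 = 0.442 V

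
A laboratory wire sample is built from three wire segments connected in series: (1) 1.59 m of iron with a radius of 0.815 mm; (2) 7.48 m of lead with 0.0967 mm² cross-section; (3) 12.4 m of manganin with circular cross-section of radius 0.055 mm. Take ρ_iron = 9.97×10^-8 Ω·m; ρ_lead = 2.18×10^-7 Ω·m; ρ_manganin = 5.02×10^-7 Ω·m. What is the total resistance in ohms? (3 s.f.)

672 Ω

Seg 1: A = πr² = π(8.1500e-04 m)² = 2.087e-06 m²
R_1 = (9.97×10^-8)(1.59)/(2.087e-06) = 0.07597 Ω
Seg 2: A = 0.0967 mm² = 9.670e-08 m²
R_2 = (2.18×10^-7)(7.48)/(9.670e-08) = 16.86 Ω
Seg 3: A = πr² = π(5.5000e-05 m)² = 9.503e-09 m²
R_3 = (5.02×10^-7)(12.4)/(9.503e-09) = 655 Ω
R_total = R_1 + R_2 + R_3 = 672 Ω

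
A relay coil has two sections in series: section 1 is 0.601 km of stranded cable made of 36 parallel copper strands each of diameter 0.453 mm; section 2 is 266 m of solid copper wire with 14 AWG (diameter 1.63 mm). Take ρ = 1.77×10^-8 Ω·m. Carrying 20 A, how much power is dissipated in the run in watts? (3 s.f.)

1640 W

Section 1: A_strand = π(2.2650e-04)² = 1.612e-07 m²; R₁ = ρL/(N·A_s) = (1.77×10^-8)(601)/(36×1.612e-07) = 1.833 Ω
Section 2: A = π(1.63/2 mm)² = π(8.1500e-04 m)² = 2.087e-06 m²
R₂ = (1.77×10^-8)(266)/(2.087e-06) = 2.256 Ω
R = R₁ + R₂ = 4.09 Ω
P = I²R = (20)² × 4.09 = 1640 W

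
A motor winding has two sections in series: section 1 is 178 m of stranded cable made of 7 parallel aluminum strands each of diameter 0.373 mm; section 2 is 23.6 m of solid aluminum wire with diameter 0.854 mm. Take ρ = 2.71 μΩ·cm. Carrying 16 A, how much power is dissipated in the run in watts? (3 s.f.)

1900 W

ρ = 2.71 μΩ·cm = 2.71×10^-8 Ω·m
Section 1: A_strand = π(1.8650e-04)² = 1.093e-07 m²; R₁ = ρL/(N·A_s) = (2.71×10^-8)(178)/(7×1.093e-07) = 6.306 Ω
Section 2: A = π(d/2)² = π(4.2700e-04 m)² = 5.728e-07 m²
R₂ = (2.71×10^-8)(23.6)/(5.728e-07) = 1.117 Ω
R = R₁ + R₂ = 7.423 Ω
P = I²R = (16)² × 7.423 = 1900 W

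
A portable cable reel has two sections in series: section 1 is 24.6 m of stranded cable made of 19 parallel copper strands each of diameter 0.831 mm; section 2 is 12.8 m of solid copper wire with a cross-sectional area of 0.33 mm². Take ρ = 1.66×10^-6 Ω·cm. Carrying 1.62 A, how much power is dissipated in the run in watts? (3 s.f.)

1.79 W

ρ = 1.66×10^-6 Ω·cm = 1.66×10^-8 Ω·m
Section 1: A_strand = π(4.1550e-04)² = 5.424e-07 m²; R₁ = ρL/(N·A_s) = (1.66×10^-8)(24.6)/(19×5.424e-07) = 0.03963 Ω
Section 2: A = 0.33 mm² = 3.300e-07 m²
R₂ = (1.66×10^-8)(12.8)/(3.300e-07) = 0.6439 Ω
R = R₁ + R₂ = 0.6835 Ω
P = I²R = (1.62)² × 0.6835 = 1.79 W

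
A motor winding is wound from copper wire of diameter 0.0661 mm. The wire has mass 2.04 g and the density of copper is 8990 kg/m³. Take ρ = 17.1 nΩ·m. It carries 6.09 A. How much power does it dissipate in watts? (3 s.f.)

ρ = 17.1 nΩ·m = 1.71×10^-8 Ω·m
A = π(d/2)² = π(3.3050e-05 m)² = 3.4316e-09 m²
L = m/(density·A) = 0.00204/(8990×3.4316e-09) = 66.13 m
R = ρL/A = (1.71×10^-8)(66.13)/(3.4316e-09) = 329.5 Ω
P = I²R = (6.09)² × 329.5 = 12200 W

12200 W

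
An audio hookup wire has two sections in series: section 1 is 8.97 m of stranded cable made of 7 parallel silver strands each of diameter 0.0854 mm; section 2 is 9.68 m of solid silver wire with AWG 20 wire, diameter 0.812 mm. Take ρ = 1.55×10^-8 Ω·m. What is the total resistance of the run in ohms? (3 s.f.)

Section 1: A_strand = π(4.2700e-05)² = 5.728e-09 m²; R₁ = ρL/(N·A_s) = (1.55×10^-8)(8.97)/(7×5.728e-09) = 3.468 Ω
Section 2: A = π(0.812/2 mm)² = π(4.0600e-04 m)² = 5.178e-07 m²
R₂ = (1.55×10^-8)(9.68)/(5.178e-07) = 0.2897 Ω
R = R₁ + R₂ = 3.76 Ω

3.76 Ω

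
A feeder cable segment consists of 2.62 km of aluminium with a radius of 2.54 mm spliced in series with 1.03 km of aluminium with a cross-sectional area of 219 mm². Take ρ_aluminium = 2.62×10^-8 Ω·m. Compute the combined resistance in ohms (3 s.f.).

Segment 1: A = πr² = π(2.5400e-03 m)² = 2.027e-05 m²
R₁ = ρL/A = (2.62×10^-8)(2620)/(2.027e-05) = 3.387 Ω
Segment 2: A = 219 mm² = 2.190e-04 m²
R₂ = (2.62×10^-8)(1030)/(2.190e-04) = 0.1232 Ω
R = R₁ + R₂ = 3.51 Ω

3.51 Ω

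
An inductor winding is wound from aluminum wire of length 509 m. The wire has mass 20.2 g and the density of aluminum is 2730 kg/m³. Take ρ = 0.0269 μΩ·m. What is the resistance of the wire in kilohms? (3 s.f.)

ρ = 0.0269 μΩ·m = 2.69×10^-8 Ω·m
A = m/(density·L) = 0.0202/(2730×509) = 1.4537e-08 m²
R = ρL/A = (2.69×10^-8)(509)/(1.4537e-08) = 0.942 kΩ

0.942 kΩ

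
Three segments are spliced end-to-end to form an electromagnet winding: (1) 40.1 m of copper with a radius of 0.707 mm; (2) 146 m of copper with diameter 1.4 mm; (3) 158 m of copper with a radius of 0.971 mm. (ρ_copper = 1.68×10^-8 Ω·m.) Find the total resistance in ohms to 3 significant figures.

Seg 1: A = πr² = π(7.0700e-04 m)² = 1.570e-06 m²
R_1 = (1.68×10^-8)(40.1)/(1.570e-06) = 0.429 Ω
Seg 2: A = π(d/2)² = π(7.0000e-04 m)² = 1.539e-06 m²
R_2 = (1.68×10^-8)(146)/(1.539e-06) = 1.593 Ω
Seg 3: A = πr² = π(9.7100e-04 m)² = 2.962e-06 m²
R_3 = (1.68×10^-8)(158)/(2.962e-06) = 0.8961 Ω
R_total = R_1 + R_2 + R_3 = 2.92 Ω

2.92 Ω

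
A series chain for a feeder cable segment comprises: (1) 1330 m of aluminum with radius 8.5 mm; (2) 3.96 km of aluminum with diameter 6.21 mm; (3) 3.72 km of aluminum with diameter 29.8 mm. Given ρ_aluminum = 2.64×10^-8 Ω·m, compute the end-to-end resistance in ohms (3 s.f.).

3.75 Ω

Seg 1: A = πr² = π(8.5000e-03 m)² = 2.270e-04 m²
R_1 = (2.64×10^-8)(1330)/(2.270e-04) = 0.1547 Ω
Seg 2: A = π(d/2)² = π(3.1050e-03 m)² = 3.029e-05 m²
R_2 = (2.64×10^-8)(3960)/(3.029e-05) = 3.452 Ω
Seg 3: A = π(d/2)² = π(1.4900e-02 m)² = 6.975e-04 m²
R_3 = (2.64×10^-8)(3720)/(6.975e-04) = 0.1408 Ω
R_total = R_1 + R_2 + R_3 = 3.75 Ω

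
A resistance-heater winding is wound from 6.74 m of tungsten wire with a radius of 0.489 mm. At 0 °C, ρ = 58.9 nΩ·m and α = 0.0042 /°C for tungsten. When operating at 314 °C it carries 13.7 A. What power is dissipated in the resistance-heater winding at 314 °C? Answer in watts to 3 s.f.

230 W

ρ = 58.9 nΩ·m = 5.89×10^-8 Ω·m
A = πr² = π(4.8900e-04 m)² = 7.512e-07 m²
R₍0₎ = ρL/A = (5.89×10^-8)(6.74)/(7.512e-07) = 0.5285 Ω
R₍314₎ = R₍0₎(1 + αΔT) = 0.5285 × (1 + 0.0042×314) = 1.225 Ω
P = I²R = (13.7)² × 1.225 = 230 W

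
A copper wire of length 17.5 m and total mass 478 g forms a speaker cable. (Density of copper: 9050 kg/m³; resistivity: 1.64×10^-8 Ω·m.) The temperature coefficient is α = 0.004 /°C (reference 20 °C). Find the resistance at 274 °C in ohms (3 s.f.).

0.192 Ω

A = m/(density·L) = 0.478/(9050×17.5) = 3.0182e-06 m²
R = ρL/A = (1.64×10^-8)(17.5)/(3.0182e-06) = 0.09509 Ω
R(274 °C) = 0.09509 × (1 + 0.004×254) = 0.192 Ω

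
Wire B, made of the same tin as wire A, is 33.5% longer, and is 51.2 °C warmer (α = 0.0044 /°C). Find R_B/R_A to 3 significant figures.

R ∝ ρL/d² with ρ ∝ (1+αΔT), so R_B/R_A = (1 + 33.5/100) × (1 + 0.0044×51.2)
= 1.335 × 1.225 = 1.64

1.64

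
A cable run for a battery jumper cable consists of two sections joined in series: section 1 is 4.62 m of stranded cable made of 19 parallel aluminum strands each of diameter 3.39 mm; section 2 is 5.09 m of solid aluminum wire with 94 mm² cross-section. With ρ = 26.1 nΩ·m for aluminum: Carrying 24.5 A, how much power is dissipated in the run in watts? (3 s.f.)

1.27 W

ρ = 26.1 nΩ·m = 2.61×10^-8 Ω·m
Section 1: A_strand = π(1.6950e-03)² = 9.026e-06 m²; R₁ = ρL/(N·A_s) = (2.61×10^-8)(4.62)/(19×9.026e-06) = 7.031×10^-4 Ω
Section 2: A = 94 mm² = 9.400e-05 m²
R₂ = (2.61×10^-8)(5.09)/(9.400e-05) = 0.001413 Ω
R = R₁ + R₂ = 0.002116 Ω
P = I²R = (24.5)² × 0.002116 = 1.27 W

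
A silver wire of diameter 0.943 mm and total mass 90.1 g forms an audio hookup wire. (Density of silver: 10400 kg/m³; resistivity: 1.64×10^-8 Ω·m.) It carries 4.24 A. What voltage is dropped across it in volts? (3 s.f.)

1.24 V

A = π(d/2)² = π(4.7150e-04 m)² = 6.9841e-07 m²
L = m/(density·A) = 0.0901/(10400×6.9841e-07) = 12.4 m
R = ρL/A = (1.64×10^-8)(12.4)/(6.9841e-07) = 0.2913 Ω
V = IR = 4.24 × 0.2913 = 1.24 V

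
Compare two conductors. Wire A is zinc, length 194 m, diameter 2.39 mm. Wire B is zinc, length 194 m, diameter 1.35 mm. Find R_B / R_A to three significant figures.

R ∝ ρL/d², so R_B/R_A = (d_A/d_B)²
= (2.39/1.35)² = 3.13

3.13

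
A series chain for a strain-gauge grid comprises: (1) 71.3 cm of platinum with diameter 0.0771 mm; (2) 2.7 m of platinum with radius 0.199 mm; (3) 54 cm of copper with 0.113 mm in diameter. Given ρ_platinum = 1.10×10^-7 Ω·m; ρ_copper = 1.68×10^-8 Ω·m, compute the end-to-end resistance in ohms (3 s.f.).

20.1 Ω

Seg 1: A = π(d/2)² = π(3.8550e-05 m)² = 4.669e-09 m²
R_1 = (1.10×10^-7)(0.713)/(4.669e-09) = 16.8 Ω
Seg 2: A = πr² = π(1.9900e-04 m)² = 1.244e-07 m²
R_2 = (1.10×10^-7)(2.7)/(1.244e-07) = 2.387 Ω
Seg 3: A = π(d/2)² = π(5.6500e-05 m)² = 1.003e-08 m²
R_3 = (1.68×10^-8)(0.54)/(1.003e-08) = 0.9046 Ω
R_total = R_1 + R_2 + R_3 = 20.1 Ω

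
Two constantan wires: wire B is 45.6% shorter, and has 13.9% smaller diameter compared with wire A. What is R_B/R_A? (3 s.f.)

0.734

R ∝ L/d², so R_B/R_A = (1 − 45.6/100) × (1 − 13.9/100)⁻²
= 0.544 × 1.349 = 0.734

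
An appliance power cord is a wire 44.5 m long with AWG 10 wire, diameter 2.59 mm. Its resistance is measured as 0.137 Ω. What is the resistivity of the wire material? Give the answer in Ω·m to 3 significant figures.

1.62×10^-8 Ω·m

A = π(2.59/2 mm)² = π(1.2950e-03 m)² = 5.269e-06 m²
ρ = RA/L = (0.137)(5.269e-06)/(44.5) = 1.62×10^-8 Ω·m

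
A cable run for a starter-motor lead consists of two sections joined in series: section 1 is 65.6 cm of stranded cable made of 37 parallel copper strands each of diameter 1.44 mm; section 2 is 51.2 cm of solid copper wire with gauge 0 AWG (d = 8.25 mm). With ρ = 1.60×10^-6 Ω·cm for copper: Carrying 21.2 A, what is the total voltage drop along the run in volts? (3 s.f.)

ρ = 1.60×10^-6 Ω·cm = 1.60×10^-8 Ω·m
Section 1: A_strand = π(7.2000e-04)² = 1.629e-06 m²; R₁ = ρL/(N·A_s) = (1.60×10^-8)(0.656)/(37×1.629e-06) = 1.742×10^-4 Ω
Section 2: A = π(8.25/2 mm)² = π(4.1250e-03 m)² = 5.346e-05 m²
R₂ = (1.60×10^-8)(0.512)/(5.346e-05) = 1.532×10^-4 Ω
R = R₁ + R₂ = 3.274×10^-4 Ω
V = IR = 21.2 × 3.274×10^-4 = 0.00694 V

0.00694 V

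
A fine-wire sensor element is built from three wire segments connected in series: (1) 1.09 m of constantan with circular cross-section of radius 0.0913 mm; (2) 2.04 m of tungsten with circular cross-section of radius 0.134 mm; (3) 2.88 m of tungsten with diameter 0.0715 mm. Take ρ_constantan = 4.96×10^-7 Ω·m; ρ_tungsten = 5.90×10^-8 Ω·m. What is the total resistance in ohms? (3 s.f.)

Seg 1: A = πr² = π(9.1300e-05 m)² = 2.619e-08 m²
R_1 = (4.96×10^-7)(1.09)/(2.619e-08) = 20.65 Ω
Seg 2: A = πr² = π(1.3400e-04 m)² = 5.641e-08 m²
R_2 = (5.90×10^-8)(2.04)/(5.641e-08) = 2.134 Ω
Seg 3: A = π(d/2)² = π(3.5750e-05 m)² = 4.015e-09 m²
R_3 = (5.90×10^-8)(2.88)/(4.015e-09) = 42.32 Ω
R_total = R_1 + R_2 + R_3 = 65.1 Ω

65.1 Ω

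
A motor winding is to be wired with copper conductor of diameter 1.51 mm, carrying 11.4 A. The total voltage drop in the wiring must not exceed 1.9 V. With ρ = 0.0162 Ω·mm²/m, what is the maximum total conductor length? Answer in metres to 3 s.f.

ρ = 0.0162 Ω·mm²/m = 1.62×10^-8 Ω·m
A = π(d/2)² = π(7.5500e-04 m)² = 1.791e-06 m²
L_max = V_max·A/(1·ρI) = (1.9)(1.791e-06)/(1.62×10^-8×11.4) = 18.4 m

18.4 m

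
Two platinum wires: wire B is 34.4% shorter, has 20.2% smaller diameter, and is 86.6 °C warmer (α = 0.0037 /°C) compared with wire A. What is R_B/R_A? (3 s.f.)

1.36

R ∝ ρL/d² with ρ ∝ (1+αΔT), so R_B/R_A = (1 − 34.4/100) × (1 − 20.2/100)⁻² × (1 + 0.0037×86.6)
= 0.656 × 1.57 × 1.32 = 1.36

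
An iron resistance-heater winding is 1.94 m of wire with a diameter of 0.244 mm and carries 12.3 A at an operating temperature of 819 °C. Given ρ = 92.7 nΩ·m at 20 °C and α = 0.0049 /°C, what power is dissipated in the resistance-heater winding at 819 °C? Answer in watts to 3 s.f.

2860 W

ρ = 92.7 nΩ·m = 9.27×10^-8 Ω·m
A = π(d/2)² = π(1.2200e-04 m)² = 4.676e-08 m²
R₍20₎ = ρL/A = (9.27×10^-8)(1.94)/(4.676e-08) = 3.846 Ω
R₍819₎ = R₍20₎(1 + αΔT) = 3.846 × (1 + 0.0049×799) = 18.9 Ω
P = I²R = (12.3)² × 18.9 = 2860 W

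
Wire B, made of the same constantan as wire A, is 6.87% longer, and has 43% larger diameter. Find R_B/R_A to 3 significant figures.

0.523

R ∝ L/d², so R_B/R_A = (1 + 6.87/100) × (1 + 43/100)⁻²
= 1.069 × 0.489 = 0.523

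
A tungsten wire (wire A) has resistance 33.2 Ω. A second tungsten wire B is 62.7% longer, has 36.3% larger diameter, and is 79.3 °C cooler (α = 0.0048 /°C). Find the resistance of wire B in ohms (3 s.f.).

18.0 Ω

R ∝ ρL/d² with ρ ∝ (1+αΔT), so R_B/R_A = (1 + 62.7/100) × (1 + 36.3/100)⁻² × (1 − 0.0048×79.3)
= 1.627 × 0.5383 × 0.6194 = 0.5424
R_B = 0.5424 × 33.2 = 18.0 Ω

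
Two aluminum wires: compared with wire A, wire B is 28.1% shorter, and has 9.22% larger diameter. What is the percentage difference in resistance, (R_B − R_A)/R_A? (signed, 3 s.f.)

R ∝ L/d², so R_B/R_A = (1 − 28.1/100) × (1 + 9.22/100)⁻²
= 0.719 × 0.8383 = 0.6027
(R_B − R_A)/R_A = 0.6027 − 1 = -39.7%

-39.7%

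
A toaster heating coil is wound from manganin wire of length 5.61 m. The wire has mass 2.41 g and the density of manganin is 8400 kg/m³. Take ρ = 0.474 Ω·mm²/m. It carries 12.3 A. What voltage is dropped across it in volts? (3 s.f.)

640 V

ρ = 0.474 Ω·mm²/m = 4.74×10^-7 Ω·m
A = m/(density·L) = 0.00241/(8400×5.61) = 5.1142e-08 m²
R = ρL/A = (4.74×10^-7)(5.61)/(5.1142e-08) = 52 Ω
V = IR = 12.3 × 52 = 640 V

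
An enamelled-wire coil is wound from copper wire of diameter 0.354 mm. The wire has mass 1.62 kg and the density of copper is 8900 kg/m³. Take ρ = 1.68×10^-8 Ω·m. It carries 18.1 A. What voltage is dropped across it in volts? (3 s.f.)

A = π(d/2)² = π(1.7700e-04 m)² = 9.8423e-08 m²
L = m/(density·A) = 1.62/(8900×9.8423e-08) = 1849 m
R = ρL/A = (1.68×10^-8)(1849)/(9.8423e-08) = 315.7 Ω
V = IR = 18.1 × 315.7 = 5710 V

5710 V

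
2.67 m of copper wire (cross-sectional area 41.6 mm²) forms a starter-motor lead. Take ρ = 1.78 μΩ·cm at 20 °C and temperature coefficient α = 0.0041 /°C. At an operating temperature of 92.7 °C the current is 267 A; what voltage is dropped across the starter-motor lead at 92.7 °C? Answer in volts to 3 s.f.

ρ = 1.78 μΩ·cm = 1.78×10^-8 Ω·m
A = 41.6 mm² = 4.160e-05 m²
R₍20₎ = ρL/A = (1.78×10^-8)(2.67)/(4.160e-05) = 0.001142 Ω
R₍92.7₎ = R₍20₎(1 + αΔT) = 0.001142 × (1 + 0.0041×72.7) = 0.001483 Ω
V = IR = 267 × 0.001483 = 0.396 V

0.396 V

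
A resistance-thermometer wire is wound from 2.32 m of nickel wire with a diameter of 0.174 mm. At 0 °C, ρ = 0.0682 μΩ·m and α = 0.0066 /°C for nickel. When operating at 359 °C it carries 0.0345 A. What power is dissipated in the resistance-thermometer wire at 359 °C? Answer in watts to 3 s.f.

0.0267 W

ρ = 0.0682 μΩ·m = 6.82×10^-8 Ω·m
A = π(d/2)² = π(8.7000e-05 m)² = 2.378e-08 m²
R₍0₎ = ρL/A = (6.82×10^-8)(2.32)/(2.378e-08) = 6.654 Ω
R₍359₎ = R₍0₎(1 + αΔT) = 6.654 × (1 + 0.0066×359) = 22.42 Ω
P = I²R = (0.0345)² × 22.42 = 0.0267 W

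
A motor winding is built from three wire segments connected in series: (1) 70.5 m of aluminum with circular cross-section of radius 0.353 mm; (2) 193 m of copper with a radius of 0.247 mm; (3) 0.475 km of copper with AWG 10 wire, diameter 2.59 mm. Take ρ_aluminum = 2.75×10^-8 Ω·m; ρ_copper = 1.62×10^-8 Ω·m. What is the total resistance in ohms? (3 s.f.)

Seg 1: A = πr² = π(3.5300e-04 m)² = 3.915e-07 m²
R_1 = (2.75×10^-8)(70.5)/(3.915e-07) = 4.952 Ω
Seg 2: A = πr² = π(2.4700e-04 m)² = 1.917e-07 m²
R_2 = (1.62×10^-8)(193)/(1.917e-07) = 16.31 Ω
Seg 3: A = π(2.59/2 mm)² = π(1.2950e-03 m)² = 5.269e-06 m²
R_3 = (1.62×10^-8)(475)/(5.269e-06) = 1.461 Ω
R_total = R_1 + R_2 + R_3 = 22.7 Ω

22.7 Ω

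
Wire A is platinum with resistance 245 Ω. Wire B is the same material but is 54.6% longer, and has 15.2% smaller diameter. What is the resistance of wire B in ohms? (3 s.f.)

527 Ω

R ∝ L/d², so R_B/R_A = (1 + 54.6/100) × (1 − 15.2/100)⁻²
= 1.546 × 1.391 = 2.15
R_B = 2.15 × 245 = 527 Ω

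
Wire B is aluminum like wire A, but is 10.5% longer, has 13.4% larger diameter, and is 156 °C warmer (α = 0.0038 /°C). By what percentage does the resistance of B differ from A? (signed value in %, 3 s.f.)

36.9%

R ∝ ρL/d² with ρ ∝ (1+αΔT), so R_B/R_A = (1 + 10.5/100) × (1 + 13.4/100)⁻² × (1 + 0.0038×156)
= 1.105 × 0.7776 × 1.593 = 1.369
(R_B − R_A)/R_A = 1.369 − 1 = 36.9%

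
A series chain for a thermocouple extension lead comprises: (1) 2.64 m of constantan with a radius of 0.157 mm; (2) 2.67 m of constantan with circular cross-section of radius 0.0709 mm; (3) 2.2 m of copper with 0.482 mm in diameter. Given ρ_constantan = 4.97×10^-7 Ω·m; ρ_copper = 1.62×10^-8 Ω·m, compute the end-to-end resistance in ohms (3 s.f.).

101 Ω

Seg 1: A = πr² = π(1.5700e-04 m)² = 7.744e-08 m²
R_1 = (4.97×10^-7)(2.64)/(7.744e-08) = 16.94 Ω
Seg 2: A = πr² = π(7.0900e-05 m)² = 1.579e-08 m²
R_2 = (4.97×10^-7)(2.67)/(1.579e-08) = 84.03 Ω
Seg 3: A = π(d/2)² = π(2.4100e-04 m)² = 1.825e-07 m²
R_3 = (1.62×10^-8)(2.2)/(1.825e-07) = 0.1953 Ω
R_total = R_1 + R_2 + R_3 = 101 Ω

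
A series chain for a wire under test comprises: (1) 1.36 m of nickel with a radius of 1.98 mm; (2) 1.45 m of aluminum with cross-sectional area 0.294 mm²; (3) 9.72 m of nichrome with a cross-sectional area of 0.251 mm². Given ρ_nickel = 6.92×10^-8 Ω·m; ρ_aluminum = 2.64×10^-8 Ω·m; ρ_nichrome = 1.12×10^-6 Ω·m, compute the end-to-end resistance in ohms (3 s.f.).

Seg 1: A = πr² = π(1.9800e-03 m)² = 1.232e-05 m²
R_1 = (6.92×10^-8)(1.36)/(1.232e-05) = 0.007641 Ω
Seg 2: A = 0.294 mm² = 2.940e-07 m²
R_2 = (2.64×10^-8)(1.45)/(2.940e-07) = 0.1302 Ω
Seg 3: A = 0.251 mm² = 2.510e-07 m²
R_3 = (1.12×10^-6)(9.72)/(2.510e-07) = 43.37 Ω
R_total = R_1 + R_2 + R_3 = 43.5 Ω

43.5 Ω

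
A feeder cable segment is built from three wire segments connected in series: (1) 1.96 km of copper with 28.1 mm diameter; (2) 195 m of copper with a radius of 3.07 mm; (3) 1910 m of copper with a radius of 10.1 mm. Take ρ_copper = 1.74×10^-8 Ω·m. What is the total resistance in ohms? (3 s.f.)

0.273 Ω

Seg 1: A = π(d/2)² = π(1.4050e-02 m)² = 6.202e-04 m²
R_1 = (1.74×10^-8)(1960)/(6.202e-04) = 0.05499 Ω
Seg 2: A = πr² = π(3.0700e-03 m)² = 2.961e-05 m²
R_2 = (1.74×10^-8)(195)/(2.961e-05) = 0.1146 Ω
Seg 3: A = πr² = π(1.0100e-02 m)² = 3.205e-04 m²
R_3 = (1.74×10^-8)(1910)/(3.205e-04) = 0.1037 Ω
R_total = R_1 + R_2 + R_3 = 0.273 Ω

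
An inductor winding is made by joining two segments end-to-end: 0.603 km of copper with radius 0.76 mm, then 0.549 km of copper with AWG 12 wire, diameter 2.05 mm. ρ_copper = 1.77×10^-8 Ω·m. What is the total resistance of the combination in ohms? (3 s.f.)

Segment 1: A = πr² = π(7.6000e-04 m)² = 1.815e-06 m²
R₁ = ρL/A = (1.77×10^-8)(603)/(1.815e-06) = 5.882 Ω
Segment 2: A = π(2.05/2 mm)² = π(1.0250e-03 m)² = 3.301e-06 m²
R₂ = (1.77×10^-8)(549)/(3.301e-06) = 2.944 Ω
R = R₁ + R₂ = 8.83 Ω

8.83 Ω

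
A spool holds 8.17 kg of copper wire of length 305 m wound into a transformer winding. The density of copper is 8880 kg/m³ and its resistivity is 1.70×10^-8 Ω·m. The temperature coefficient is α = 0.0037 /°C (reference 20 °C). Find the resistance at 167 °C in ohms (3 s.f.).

A = m/(density·L) = 8.17/(8880×305) = 3.0165e-06 m²
R = ρL/A = (1.70×10^-8)(305)/(3.0165e-06) = 1.719 Ω
R(167 °C) = 1.719 × (1 + 0.0037×147) = 2.65 Ω

2.65 Ω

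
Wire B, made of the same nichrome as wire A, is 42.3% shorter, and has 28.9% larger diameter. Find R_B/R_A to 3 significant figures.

R ∝ L/d², so R_B/R_A = (1 − 42.3/100) × (1 + 28.9/100)⁻²
= 0.577 × 0.6019 = 0.347

0.347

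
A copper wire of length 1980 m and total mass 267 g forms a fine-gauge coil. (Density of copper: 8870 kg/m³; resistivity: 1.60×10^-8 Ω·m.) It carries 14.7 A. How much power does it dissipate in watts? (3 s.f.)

A = m/(density·L) = 0.267/(8870×1980) = 1.5203e-08 m²
R = ρL/A = (1.60×10^-8)(1980)/(1.5203e-08) = 2084 Ω
P = I²R = (14.7)² × 2084 = 4.50×10^5 W

4.50×10^5 W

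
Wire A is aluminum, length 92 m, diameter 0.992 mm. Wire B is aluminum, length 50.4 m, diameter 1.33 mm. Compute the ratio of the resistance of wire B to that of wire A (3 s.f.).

R ∝ ρL/d², so R_B/R_A = (L_B/L_A) × (d_A/d_B)²
= (50.4/92) × (0.992/1.33)² = 0.305

0.305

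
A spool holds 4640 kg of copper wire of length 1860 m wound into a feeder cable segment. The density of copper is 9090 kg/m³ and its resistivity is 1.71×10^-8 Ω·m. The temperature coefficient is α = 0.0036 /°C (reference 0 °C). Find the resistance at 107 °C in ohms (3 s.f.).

A = m/(density·L) = 4640/(9090×1860) = 2.7444e-04 m²
R = ρL/A = (1.71×10^-8)(1860)/(2.7444e-04) = 0.1159 Ω
R(107 °C) = 0.1159 × (1 + 0.0036×107) = 0.161 Ω

0.161 Ω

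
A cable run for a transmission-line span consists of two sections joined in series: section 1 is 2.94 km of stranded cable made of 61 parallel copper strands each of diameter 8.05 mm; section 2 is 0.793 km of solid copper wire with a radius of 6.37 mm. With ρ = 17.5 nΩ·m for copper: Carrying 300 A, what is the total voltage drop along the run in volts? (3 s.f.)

37.6 V

ρ = 17.5 nΩ·m = 1.75×10^-8 Ω·m
Section 1: A_strand = π(4.0250e-03)² = 5.090e-05 m²; R₁ = ρL/(N·A_s) = (1.75×10^-8)(2940)/(61×5.090e-05) = 0.01657 Ω
Section 2: A = πr² = π(6.3700e-03 m)² = 1.275e-04 m²
R₂ = (1.75×10^-8)(793)/(1.275e-04) = 0.1089 Ω
R = R₁ + R₂ = 0.1254 Ω
V = IR = 300 × 0.1254 = 37.6 V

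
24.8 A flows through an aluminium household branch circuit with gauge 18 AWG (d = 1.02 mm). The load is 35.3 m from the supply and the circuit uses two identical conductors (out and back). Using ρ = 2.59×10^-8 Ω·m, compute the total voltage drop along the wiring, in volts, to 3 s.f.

55.5 V

A = π(1.02/2 mm)² = π(5.1000e-04 m)² = 8.171e-07 m²
Total conductor length (both ways) L = 2 × 35.3 = 70.6 m
R = ρL/A = (2.59×10^-8)(70.6)/(8.171e-07) = 2.238 Ω
V = IR = 24.8 × 2.238 = 55.5 V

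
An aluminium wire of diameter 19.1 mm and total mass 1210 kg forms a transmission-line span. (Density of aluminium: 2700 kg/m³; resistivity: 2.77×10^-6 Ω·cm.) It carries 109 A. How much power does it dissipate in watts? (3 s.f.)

1800 W

ρ = 2.77×10^-6 Ω·cm = 2.77×10^-8 Ω·m
A = π(d/2)² = π(9.5500e-03 m)² = 2.8652e-04 m²
L = m/(density·A) = 1210/(2700×2.8652e-04) = 1564 m
R = ρL/A = (2.77×10^-8)(1564)/(2.8652e-04) = 0.1512 Ω
P = I²R = (109)² × 0.1512 = 1800 W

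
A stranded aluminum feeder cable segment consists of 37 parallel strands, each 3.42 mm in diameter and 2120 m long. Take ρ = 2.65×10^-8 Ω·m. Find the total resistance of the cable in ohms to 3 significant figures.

A_strand = π(1.7100e-03 m)² = 9.186e-06 m²
R_strand = ρL/A = (2.65×10^-8)(2120)/(9.186e-06) = 6.116 Ω
R_total = R_strand/N = 6.116/37 = 0.165 Ω

0.165 Ω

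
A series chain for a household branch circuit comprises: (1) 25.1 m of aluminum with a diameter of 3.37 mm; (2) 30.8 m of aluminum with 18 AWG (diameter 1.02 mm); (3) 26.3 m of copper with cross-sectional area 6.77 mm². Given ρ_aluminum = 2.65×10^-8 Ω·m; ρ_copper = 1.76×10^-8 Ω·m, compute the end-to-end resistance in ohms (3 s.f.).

Seg 1: A = π(d/2)² = π(1.6850e-03 m)² = 8.920e-06 m²
R_1 = (2.65×10^-8)(25.1)/(8.920e-06) = 0.07457 Ω
Seg 2: A = π(1.02/2 mm)² = π(5.1000e-04 m)² = 8.171e-07 m²
R_2 = (2.65×10^-8)(30.8)/(8.171e-07) = 0.9989 Ω
Seg 3: A = 6.77 mm² = 6.770e-06 m²
R_3 = (1.76×10^-8)(26.3)/(6.770e-06) = 0.06837 Ω
R_total = R_1 + R_2 + R_3 = 1.14 Ω

1.14 Ω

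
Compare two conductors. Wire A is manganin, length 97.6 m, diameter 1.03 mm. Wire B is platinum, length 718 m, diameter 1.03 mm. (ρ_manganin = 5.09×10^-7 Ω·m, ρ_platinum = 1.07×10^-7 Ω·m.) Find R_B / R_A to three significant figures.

R ∝ ρL/d², so R_B/R_A = (ρ_B/ρ_A) × (L_B/L_A)
= (1.07×10^-7/5.09×10^-7) × (718/97.6) = 1.55

1.55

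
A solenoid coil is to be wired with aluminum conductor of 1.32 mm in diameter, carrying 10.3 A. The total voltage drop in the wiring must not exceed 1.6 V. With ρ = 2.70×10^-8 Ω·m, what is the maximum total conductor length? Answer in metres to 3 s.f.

A = π(d/2)² = π(6.6000e-04 m)² = 1.368e-06 m²
L_max = V_max·A/(1·ρI) = (1.6)(1.368e-06)/(2.70×10^-8×10.3) = 7.87 m

7.87 m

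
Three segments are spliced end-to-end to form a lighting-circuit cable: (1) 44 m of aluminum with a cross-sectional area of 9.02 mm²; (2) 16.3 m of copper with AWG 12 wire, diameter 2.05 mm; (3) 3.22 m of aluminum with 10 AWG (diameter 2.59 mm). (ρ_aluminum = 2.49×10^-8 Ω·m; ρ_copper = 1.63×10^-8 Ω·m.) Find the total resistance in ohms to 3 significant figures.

Seg 1: A = 9.02 mm² = 9.020e-06 m²
R_1 = (2.49×10^-8)(44)/(9.020e-06) = 0.1215 Ω
Seg 2: A = π(2.05/2 mm)² = π(1.0250e-03 m)² = 3.301e-06 m²
R_2 = (1.63×10^-8)(16.3)/(3.301e-06) = 0.0805 Ω
Seg 3: A = π(2.59/2 mm)² = π(1.2950e-03 m)² = 5.269e-06 m²
R_3 = (2.49×10^-8)(3.22)/(5.269e-06) = 0.01522 Ω
R_total = R_1 + R_2 + R_3 = 0.217 Ω

0.217 Ω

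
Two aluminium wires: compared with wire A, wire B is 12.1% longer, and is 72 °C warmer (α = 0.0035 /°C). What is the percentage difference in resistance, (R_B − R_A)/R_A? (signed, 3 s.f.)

R ∝ ρL/d² with ρ ∝ (1+αΔT), so R_B/R_A = (1 + 12.1/100) × (1 + 0.0035×72)
= 1.121 × 1.252 = 1.403
(R_B − R_A)/R_A = 1.403 − 1 = 40.3%

40.3%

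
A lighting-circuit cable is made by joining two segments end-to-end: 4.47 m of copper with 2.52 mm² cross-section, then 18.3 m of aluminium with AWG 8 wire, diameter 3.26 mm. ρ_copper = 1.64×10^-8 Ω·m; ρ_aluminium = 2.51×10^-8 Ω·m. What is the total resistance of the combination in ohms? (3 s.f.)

Segment 1: A = 2.52 mm² = 2.520e-06 m²
R₁ = ρL/A = (1.64×10^-8)(4.47)/(2.520e-06) = 0.02909 Ω
Segment 2: A = π(3.26/2 mm)² = π(1.6300e-03 m)² = 8.347e-06 m²
R₂ = (2.51×10^-8)(18.3)/(8.347e-06) = 0.05503 Ω
R = R₁ + R₂ = 0.0841 Ω

0.0841 Ω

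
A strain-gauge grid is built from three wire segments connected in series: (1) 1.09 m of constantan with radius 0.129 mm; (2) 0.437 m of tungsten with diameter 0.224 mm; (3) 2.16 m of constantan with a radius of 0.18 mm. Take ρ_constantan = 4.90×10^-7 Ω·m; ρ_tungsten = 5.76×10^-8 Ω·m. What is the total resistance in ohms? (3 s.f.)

Seg 1: A = πr² = π(1.2900e-04 m)² = 5.228e-08 m²
R_1 = (4.90×10^-7)(1.09)/(5.228e-08) = 10.22 Ω
Seg 2: A = π(d/2)² = π(1.1200e-04 m)² = 3.941e-08 m²
R_2 = (5.76×10^-8)(0.437)/(3.941e-08) = 0.6387 Ω
Seg 3: A = πr² = π(1.8000e-04 m)² = 1.018e-07 m²
R_3 = (4.90×10^-7)(2.16)/(1.018e-07) = 10.4 Ω
R_total = R_1 + R_2 + R_3 = 21.3 Ω

21.3 Ω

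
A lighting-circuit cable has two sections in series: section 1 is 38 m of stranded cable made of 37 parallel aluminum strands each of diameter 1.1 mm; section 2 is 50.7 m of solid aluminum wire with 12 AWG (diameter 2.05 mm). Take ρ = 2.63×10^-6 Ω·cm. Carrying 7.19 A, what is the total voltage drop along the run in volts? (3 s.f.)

3.11 V

ρ = 2.63×10^-6 Ω·cm = 2.63×10^-8 Ω·m
Section 1: A_strand = π(5.5000e-04)² = 9.503e-07 m²; R₁ = ρL/(N·A_s) = (2.63×10^-8)(38)/(37×9.503e-07) = 0.02842 Ω
Section 2: A = π(2.05/2 mm)² = π(1.0250e-03 m)² = 3.301e-06 m²
R₂ = (2.63×10^-8)(50.7)/(3.301e-06) = 0.404 Ω
R = R₁ + R₂ = 0.4324 Ω
V = IR = 7.19 × 0.4324 = 3.11 V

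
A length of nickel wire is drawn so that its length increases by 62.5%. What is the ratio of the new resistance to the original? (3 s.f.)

2.64

k = 1 + 62.5/100 = 1.625; volume constant ⇒ A' = A/k, so R' = k²R.
Factor = 2.64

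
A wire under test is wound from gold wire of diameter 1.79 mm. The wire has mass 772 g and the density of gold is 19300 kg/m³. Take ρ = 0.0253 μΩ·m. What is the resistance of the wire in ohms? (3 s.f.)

0.160 Ω

ρ = 0.0253 μΩ·m = 2.53×10^-8 Ω·m
A = π(d/2)² = π(8.9500e-04 m)² = 2.5165e-06 m²
L = m/(density·A) = 0.772/(19300×2.5165e-06) = 15.9 m
R = ρL/A = (2.53×10^-8)(15.9)/(2.5165e-06) = 0.160 Ω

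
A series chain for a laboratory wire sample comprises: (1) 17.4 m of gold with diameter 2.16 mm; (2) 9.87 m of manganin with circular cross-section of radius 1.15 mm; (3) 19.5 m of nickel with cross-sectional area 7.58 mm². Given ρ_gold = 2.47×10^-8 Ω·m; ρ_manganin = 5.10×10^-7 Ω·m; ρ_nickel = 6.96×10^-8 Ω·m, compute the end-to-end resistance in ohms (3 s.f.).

Seg 1: A = π(d/2)² = π(1.0800e-03 m)² = 3.664e-06 m²
R_1 = (2.47×10^-8)(17.4)/(3.664e-06) = 0.1173 Ω
Seg 2: A = πr² = π(1.1500e-03 m)² = 4.155e-06 m²
R_2 = (5.10×10^-7)(9.87)/(4.155e-06) = 1.212 Ω
Seg 3: A = 7.58 mm² = 7.580e-06 m²
R_3 = (6.96×10^-8)(19.5)/(7.580e-06) = 0.1791 Ω
R_total = R_1 + R_2 + R_3 = 1.51 Ω

1.51 Ω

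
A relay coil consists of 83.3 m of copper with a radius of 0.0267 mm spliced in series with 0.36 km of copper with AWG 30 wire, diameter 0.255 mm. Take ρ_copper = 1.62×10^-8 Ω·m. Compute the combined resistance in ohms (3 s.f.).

Segment 1: A = πr² = π(2.6700e-05 m)² = 2.240e-09 m²
R₁ = ρL/A = (1.62×10^-8)(83.3)/(2.240e-09) = 602.5 Ω
Segment 2: A = π(0.255/2 mm)² = π(1.2750e-04 m)² = 5.107e-08 m²
R₂ = (1.62×10^-8)(360)/(5.107e-08) = 114.2 Ω
R = R₁ + R₂ = 717 Ω

717 Ω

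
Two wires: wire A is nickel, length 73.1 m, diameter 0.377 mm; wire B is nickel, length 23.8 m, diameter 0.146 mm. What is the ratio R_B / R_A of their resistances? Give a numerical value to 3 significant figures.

R ∝ ρL/d², so R_B/R_A = (L_B/L_A) × (d_A/d_B)²
= (23.8/73.1) × (0.377/0.146)² = 2.17

2.17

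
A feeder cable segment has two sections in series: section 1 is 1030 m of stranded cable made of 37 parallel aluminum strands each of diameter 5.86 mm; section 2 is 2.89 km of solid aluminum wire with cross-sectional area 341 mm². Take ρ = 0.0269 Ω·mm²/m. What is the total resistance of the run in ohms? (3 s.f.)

0.256 Ω

ρ = 0.0269 Ω·mm²/m = 2.69×10^-8 Ω·m
Section 1: A_strand = π(2.9300e-03)² = 2.697e-05 m²; R₁ = ρL/(N·A_s) = (2.69×10^-8)(1030)/(37×2.697e-05) = 0.02777 Ω
Section 2: A = 341 mm² = 3.410e-04 m²
R₂ = (2.69×10^-8)(2890)/(3.410e-04) = 0.228 Ω
R = R₁ + R₂ = 0.256 Ω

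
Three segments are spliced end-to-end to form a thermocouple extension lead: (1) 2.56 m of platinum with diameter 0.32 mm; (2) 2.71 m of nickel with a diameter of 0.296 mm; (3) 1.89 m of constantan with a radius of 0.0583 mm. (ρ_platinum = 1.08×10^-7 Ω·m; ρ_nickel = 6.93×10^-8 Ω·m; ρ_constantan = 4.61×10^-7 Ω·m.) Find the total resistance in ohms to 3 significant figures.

Seg 1: A = π(d/2)² = π(1.6000e-04 m)² = 8.042e-08 m²
R_1 = (1.08×10^-7)(2.56)/(8.042e-08) = 3.438 Ω
Seg 2: A = π(d/2)² = π(1.4800e-04 m)² = 6.881e-08 m²
R_2 = (6.93×10^-8)(2.71)/(6.881e-08) = 2.729 Ω
Seg 3: A = πr² = π(5.8300e-05 m)² = 1.068e-08 m²
R_3 = (4.61×10^-7)(1.89)/(1.068e-08) = 81.6 Ω
R_total = R_1 + R_2 + R_3 = 87.8 Ω

87.8 Ω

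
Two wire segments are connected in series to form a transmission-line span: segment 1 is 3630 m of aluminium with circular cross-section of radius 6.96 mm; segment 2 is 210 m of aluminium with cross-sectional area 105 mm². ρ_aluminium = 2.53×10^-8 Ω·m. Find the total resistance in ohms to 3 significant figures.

Segment 1: A = πr² = π(6.9600e-03 m)² = 1.522e-04 m²
R₁ = ρL/A = (2.53×10^-8)(3630)/(1.522e-04) = 0.6035 Ω
Segment 2: A = 105 mm² = 1.050e-04 m²
R₂ = (2.53×10^-8)(210)/(1.050e-04) = 0.0506 Ω
R = R₁ + R₂ = 0.654 Ω

0.654 Ω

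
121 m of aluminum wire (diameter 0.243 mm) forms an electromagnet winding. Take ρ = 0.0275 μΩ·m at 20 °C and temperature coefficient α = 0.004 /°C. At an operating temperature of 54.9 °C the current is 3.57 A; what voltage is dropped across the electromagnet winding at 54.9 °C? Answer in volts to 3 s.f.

ρ = 0.0275 μΩ·m = 2.75×10^-8 Ω·m
A = π(d/2)² = π(1.2150e-04 m)² = 4.638e-08 m²
R₍20₎ = ρL/A = (2.75×10^-8)(121)/(4.638e-08) = 71.75 Ω
R₍54.9₎ = R₍20₎(1 + αΔT) = 71.75 × (1 + 0.004×34.9) = 81.77 Ω
V = IR = 3.57 × 81.77 = 292 V

292 V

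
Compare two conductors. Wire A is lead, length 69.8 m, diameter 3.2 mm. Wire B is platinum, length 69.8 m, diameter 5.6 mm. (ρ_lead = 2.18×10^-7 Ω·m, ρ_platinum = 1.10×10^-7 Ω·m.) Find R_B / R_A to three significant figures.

R ∝ ρL/d², so R_B/R_A = (ρ_B/ρ_A) × (d_A/d_B)²
= (1.10×10^-7/2.18×10^-7) × (3.2/5.6)² = 0.165

0.165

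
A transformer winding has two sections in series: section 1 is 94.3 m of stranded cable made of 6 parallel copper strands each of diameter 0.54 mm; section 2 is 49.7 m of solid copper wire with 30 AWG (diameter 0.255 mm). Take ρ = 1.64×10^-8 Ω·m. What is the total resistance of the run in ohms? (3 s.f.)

Section 1: A_strand = π(2.7000e-04)² = 2.290e-07 m²; R₁ = ρL/(N·A_s) = (1.64×10^-8)(94.3)/(6×2.290e-07) = 1.125 Ω
Section 2: A = π(0.255/2 mm)² = π(1.2750e-04 m)² = 5.107e-08 m²
R₂ = (1.64×10^-8)(49.7)/(5.107e-08) = 15.96 Ω
R = R₁ + R₂ = 17.1 Ω

17.1 Ω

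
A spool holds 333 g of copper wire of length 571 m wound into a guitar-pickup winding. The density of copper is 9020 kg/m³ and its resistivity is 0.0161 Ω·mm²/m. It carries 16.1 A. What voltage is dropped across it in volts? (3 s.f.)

2290 V

ρ = 0.0161 Ω·mm²/m = 1.61×10^-8 Ω·m
A = m/(density·L) = 0.333/(9020×571) = 6.4655e-08 m²
R = ρL/A = (1.61×10^-8)(571)/(6.4655e-08) = 142.2 Ω
V = IR = 16.1 × 142.2 = 2290 V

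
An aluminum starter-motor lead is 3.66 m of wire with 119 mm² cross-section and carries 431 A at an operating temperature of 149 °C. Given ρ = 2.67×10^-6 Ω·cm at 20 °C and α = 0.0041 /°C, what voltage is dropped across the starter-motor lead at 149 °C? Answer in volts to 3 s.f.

0.541 V

ρ = 2.67×10^-6 Ω·cm = 2.67×10^-8 Ω·m
A = 119 mm² = 1.190e-04 m²
R₍20₎ = ρL/A = (2.67×10^-8)(3.66)/(1.190e-04) = 8.212×10^-4 Ω
R₍149₎ = R₍20₎(1 + αΔT) = 8.212×10^-4 × (1 + 0.0041×129) = 0.001256 Ω
V = IR = 431 × 0.001256 = 0.541 V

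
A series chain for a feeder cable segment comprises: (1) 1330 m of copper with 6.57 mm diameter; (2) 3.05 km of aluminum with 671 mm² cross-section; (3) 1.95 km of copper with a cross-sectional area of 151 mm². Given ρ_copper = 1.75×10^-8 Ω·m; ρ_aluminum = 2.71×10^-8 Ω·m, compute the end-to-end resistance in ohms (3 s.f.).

1.04 Ω

Seg 1: A = π(d/2)² = π(3.2850e-03 m)² = 3.390e-05 m²
R_1 = (1.75×10^-8)(1330)/(3.390e-05) = 0.6865 Ω
Seg 2: A = 671 mm² = 6.710e-04 m²
R_2 = (2.71×10^-8)(3050)/(6.710e-04) = 0.1232 Ω
Seg 3: A = 151 mm² = 1.510e-04 m²
R_3 = (1.75×10^-8)(1950)/(1.510e-04) = 0.226 Ω
R_total = R_1 + R_2 + R_3 = 1.04 Ω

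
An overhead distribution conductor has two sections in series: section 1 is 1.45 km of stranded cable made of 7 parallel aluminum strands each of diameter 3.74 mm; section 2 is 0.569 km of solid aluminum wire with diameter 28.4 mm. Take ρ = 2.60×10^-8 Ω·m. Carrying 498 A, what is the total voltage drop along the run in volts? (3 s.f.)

256 V

Section 1: A_strand = π(1.8700e-03)² = 1.099e-05 m²; R₁ = ρL/(N·A_s) = (2.60×10^-8)(1450)/(7×1.099e-05) = 0.4902 Ω
Section 2: A = π(d/2)² = π(1.4200e-02 m)² = 6.335e-04 m²
R₂ = (2.60×10^-8)(569)/(6.335e-04) = 0.02335 Ω
R = R₁ + R₂ = 0.5136 Ω
V = IR = 498 × 0.5136 = 256 V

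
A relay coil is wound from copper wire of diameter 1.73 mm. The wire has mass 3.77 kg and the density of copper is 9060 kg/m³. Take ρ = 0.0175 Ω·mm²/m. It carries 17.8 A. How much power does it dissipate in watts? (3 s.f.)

418 W

ρ = 0.0175 Ω·mm²/m = 1.75×10^-8 Ω·m
A = π(d/2)² = π(8.6500e-04 m)² = 2.3506e-06 m²
L = m/(density·A) = 3.77/(9060×2.3506e-06) = 177 m
R = ρL/A = (1.75×10^-8)(177)/(2.3506e-06) = 1.318 Ω
P = I²R = (17.8)² × 1.318 = 418 W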